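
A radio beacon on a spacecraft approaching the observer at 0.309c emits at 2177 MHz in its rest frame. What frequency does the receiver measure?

2996.3 MHz

Relativistic Doppler for frequency: f' = f₀ · √((1 + β)/(1 − β)).
f' = 2177 × √(1.3090/0.6910) = 2177 × 1.37636 ≈ 2996.3 MHz.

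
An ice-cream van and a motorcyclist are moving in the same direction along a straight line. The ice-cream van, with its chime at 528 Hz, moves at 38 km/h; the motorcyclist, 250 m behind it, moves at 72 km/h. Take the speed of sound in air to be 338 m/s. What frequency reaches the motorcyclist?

38 km/h = 10.56 m/s; 72 km/h = 20 m/s.
The motorcyclist is behind, so the ice-cream van is moving away from it while the motorcyclist is moving toward the ice-cream van.
General Doppler shift: f' = f · (v + v_o)/(v + v_s).
f' = 528 × (338 + 20)/(338 + 10.56) = 528 × 358/348.56 ≈ 542 Hz.

542 Hz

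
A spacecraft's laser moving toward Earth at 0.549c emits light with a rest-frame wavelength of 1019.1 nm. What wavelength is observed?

Relativistic Doppler for wavelength: λ' = λ₀ · √((1 − β)/(1 + β)).
λ' = 1019.1 × √(0.4510/1.5490) = 1019.1 × 0.53959 ≈ 549.9 nm.

549.9 nm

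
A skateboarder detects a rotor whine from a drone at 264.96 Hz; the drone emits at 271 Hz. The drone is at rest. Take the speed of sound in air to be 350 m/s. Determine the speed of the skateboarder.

7.8 m/s

f' < f, so the skateboarder is receding.
f' = f · (v − v_o)/v ⇒ v_o = v · |f'/f − 1|.
v_o = 350 × |264.96/271 − 1| = 350 × 0.02229 ≈ 7.8 m/s.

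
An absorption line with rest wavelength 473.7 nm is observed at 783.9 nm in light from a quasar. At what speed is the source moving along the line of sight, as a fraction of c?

0.465c

λ'/λ₀ = 1.6548 > 1 (redshift), so the source is receding.
λ'/λ₀ = √((1 + β)/(1 − β)) for a receding source ⇒ β = (r² − 1)/(r² + 1) with r = λ'/λ₀.
β = (2.7385 − 1)/(2.7385 + 1) ≈ 0.465.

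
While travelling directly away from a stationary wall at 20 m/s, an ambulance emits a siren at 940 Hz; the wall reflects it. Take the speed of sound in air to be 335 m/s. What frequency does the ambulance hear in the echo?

The wall receives the sound from a moving source: f₁ = f₀ · v/(v + v_e) = 940 × 335/355 ≈ 887 Hz.
On the return leg the ambulance is a moving observer: f₂ = f₁ · (v − v_e)/v = 887 × 315/335 ≈ 834 Hz.
Equivalently f₂ = f₀ · (v − v_e)/(v + v_e).

834 Hz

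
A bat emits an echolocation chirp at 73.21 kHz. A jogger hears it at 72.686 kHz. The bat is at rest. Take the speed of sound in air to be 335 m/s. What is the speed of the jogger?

2.40 m/s

f' < f, so the jogger is receding.
f' = f · (v − v_o)/v ⇒ v_o = v · |f'/f − 1|.
v_o = 335 × |72.686/73.21 − 1| = 335 × 0.007157 ≈ 2.40 m/s.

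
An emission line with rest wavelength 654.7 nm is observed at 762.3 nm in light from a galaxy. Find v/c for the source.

λ'/λ₀ = 1.1644 > 1 (redshift), so the source is receding.
λ'/λ₀ = √((1 + β)/(1 − β)) for a receding source ⇒ β = (r² − 1)/(r² + 1) with r = λ'/λ₀.
β = (1.3557 − 1)/(1.3557 + 1) ≈ 0.151.

0.151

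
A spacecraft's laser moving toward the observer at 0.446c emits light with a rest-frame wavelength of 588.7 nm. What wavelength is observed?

Relativistic Doppler for wavelength: λ' = λ₀ · √((1 − β)/(1 + β)).
λ' = 588.7 × √(0.5540/1.4460) = 588.7 × 0.61897 ≈ 364.4 nm.

364.4 nm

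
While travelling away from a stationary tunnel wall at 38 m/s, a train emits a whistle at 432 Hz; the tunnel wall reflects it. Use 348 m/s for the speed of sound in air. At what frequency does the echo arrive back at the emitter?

The tunnel wall receives the sound from a moving source: f₁ = f₀ · v/(v + v_e) = 432 × 348/386 ≈ 389 Hz.
On the return leg the train is a moving observer: f₂ = f₁ · (v − v_e)/v = 389 × 310/348 ≈ 347 Hz.
Equivalently f₂ = f₀ · (v − v_e)/(v + v_e).

347 Hz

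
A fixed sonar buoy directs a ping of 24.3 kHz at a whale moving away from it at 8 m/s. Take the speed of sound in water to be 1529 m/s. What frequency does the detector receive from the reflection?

The whale first receives the wave as a moving observer: f₁ = f₀ · (v − u)/v = 24.3 × (1529 − 8)/1529 ≈ 24.2 kHz.
On reflection it acts as a source moving away from the stationary detector: f₂ = f₁ · v/(v + u) = 24.2 × 1529/1537 ≈ 24.0 kHz.

24.0 kHz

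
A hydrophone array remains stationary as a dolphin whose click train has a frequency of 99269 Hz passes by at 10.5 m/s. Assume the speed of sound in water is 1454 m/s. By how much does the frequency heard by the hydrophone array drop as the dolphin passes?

Approaching: f₁ = f · v/(v − v_s) = 99269 × 1454/1443.5 ≈ 99991 Hz.
Receding: f₂ = f · v/(v + v_s) = 99269 × 1454/1464.5 ≈ 98557 Hz.
Drop: f₁ − f₂ = 2f·v·v_s/(v² − v_s²) = 2 × 99269 × 1454 × 10.5/(1454² − 10.5²) ≈ 1434 Hz.

1434 Hz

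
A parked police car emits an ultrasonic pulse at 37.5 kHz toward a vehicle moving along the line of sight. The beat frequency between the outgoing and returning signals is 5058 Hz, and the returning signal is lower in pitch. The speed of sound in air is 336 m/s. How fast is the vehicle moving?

24.3 m/s

Double Doppler shift off a moving reflector: f₂ = f₀ · (v + u)/(v − u) (u > 0 toward emitter).
Returning signal is lower, so f₂ = f₀ − Δf = 37500 − 5058 = 32442 Hz.
Rearranging, u = v · (f₂ − f₀)/(f₂ + f₀) = 336 × -5058/69942 ≈ -24.3 m/s.
So the vehicle is moving at 24.3 m/s away from the emitter.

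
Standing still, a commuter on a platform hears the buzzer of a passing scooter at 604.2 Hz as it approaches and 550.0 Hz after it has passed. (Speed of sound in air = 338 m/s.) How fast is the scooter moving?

f₁/f₂ = (v + v_s)/(v − v_s), so v_s = v · (f₁ − f₂)/(f₁ + f₂).
v_s = 338 × (604.2 − 550.0)/(604.2 + 550.0) = 338 × 54.2/1154.2 ≈ 15.9 m/s.

15.9 m/s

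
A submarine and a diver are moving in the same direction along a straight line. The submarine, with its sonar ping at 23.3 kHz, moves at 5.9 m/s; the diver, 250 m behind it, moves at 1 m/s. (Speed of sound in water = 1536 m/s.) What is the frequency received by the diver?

23.2 kHz

The diver is behind, so the submarine is moving away from it while the diver is moving toward the submarine.
With source receding and observer approaching, f' = f · (v + v_o)/(v + v_s).
f' = 23.3 × (1536 + 1)/(1536 + 5.9) = 23.3 × 1537/1541.9 ≈ 23.2 kHz.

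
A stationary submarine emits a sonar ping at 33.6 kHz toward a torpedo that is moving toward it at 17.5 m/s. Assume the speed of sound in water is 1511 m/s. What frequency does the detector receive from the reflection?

At the torpedo (a moving observer), f₁ = f₀ · (v + u)/v = 33.6 × 1528.5/1511 ≈ 34.0 kHz.
The reflection then acts as a moving source: f₂ = f₁ · v/(v − u) ≈ 34.4 kHz.

34.4 kHz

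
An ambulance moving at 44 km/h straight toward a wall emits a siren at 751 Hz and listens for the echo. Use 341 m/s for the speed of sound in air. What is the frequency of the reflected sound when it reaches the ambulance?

807 Hz

44 km/h = 12.22 m/s.
The wall receives the sound from a moving source: f₁ = f₀ · v/(v − v_e) = 751 × 341/328.78 ≈ 779 Hz.
On the return leg the ambulance is a moving observer: f₂ = f₁ · (v + v_e)/v = 779 × 353.22/341 ≈ 807 Hz.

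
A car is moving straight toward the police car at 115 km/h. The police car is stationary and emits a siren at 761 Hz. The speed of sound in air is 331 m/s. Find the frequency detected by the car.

115 km/h = 31.94 m/s.
Moving observer, stationary source: f' = f · (v + v_o)/v.
f' = 761 × (331 + 31.94)/331 = 761 × 362.94/331 ≈ 834 Hz.

834 Hz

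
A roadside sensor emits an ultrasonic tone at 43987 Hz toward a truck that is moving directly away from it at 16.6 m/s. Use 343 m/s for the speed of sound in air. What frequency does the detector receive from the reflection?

39926 Hz

The truck first receives the wave as a moving observer: f₁ = f₀ · (v − u)/v = 43987 × (343 − 16.6)/343 ≈ 41858 Hz.
On reflection it acts as a source moving away from the stationary detector: f₂ = f₁ · v/(v + u) = 41858 × 343/359.6 ≈ 39926 Hz.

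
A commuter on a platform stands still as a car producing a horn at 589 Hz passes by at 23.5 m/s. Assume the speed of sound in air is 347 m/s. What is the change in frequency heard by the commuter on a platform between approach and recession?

Approaching: f₁ = f · v/(v − v_s) = 589 × 347/323.5 ≈ 631.8 Hz.
Receding: f₂ = f · v/(v + v_s) = 589 × 347/370.5 ≈ 551.6 Hz.
Drop: f₁ − f₂ = 2f·v·v_s/(v² − v_s²) = 2 × 589 × 347 × 23.5/(347² − 23.5²) ≈ 80.1 Hz.

80.1 Hz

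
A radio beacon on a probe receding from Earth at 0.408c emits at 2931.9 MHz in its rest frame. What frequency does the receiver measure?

1901.1 MHz

Relativistic Doppler for frequency: f' = f₀ · √((1 − β)/(1 + β)).
f' = 2931.9 × √(0.5920/1.4080) = 2931.9 × 0.64842 ≈ 1901.1 MHz.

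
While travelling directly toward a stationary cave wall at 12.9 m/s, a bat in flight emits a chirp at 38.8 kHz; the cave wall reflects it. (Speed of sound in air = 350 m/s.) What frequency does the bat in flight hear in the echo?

41.8 kHz

The cave wall receives the sound from a moving source: f₁ = f₀ · v/(v − v_e) = 38.8 × 350/337.1 ≈ 40.3 kHz.
On the return leg the bat in flight is a moving observer: f₂ = f₁ · (v + v_e)/v = 40.3 × 362.9/350 ≈ 41.8 kHz.
Equivalently f₂ = f₀ · (v + v_e)/(v − v_e).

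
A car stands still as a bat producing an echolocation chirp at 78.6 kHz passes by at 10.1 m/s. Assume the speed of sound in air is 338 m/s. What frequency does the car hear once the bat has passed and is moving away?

Receding: f₂ = f · v/(v + v_s) = 78.6 × 338/348.1 ≈ 76.3 kHz.

76.3 kHz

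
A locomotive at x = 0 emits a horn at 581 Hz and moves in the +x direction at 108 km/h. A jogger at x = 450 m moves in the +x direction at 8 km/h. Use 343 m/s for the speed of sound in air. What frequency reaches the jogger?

108 km/h = 30 m/s; 8 km/h = 2.222 m/s.
The observer lies on the +x side, so the source is heading toward the observer and the observer is heading away from the source.
With source approaching and observer receding, f' = f · (v − v_o)/(v − v_s).
f' = 581 × (343 − 2.222)/(343 − 30) = 581 × 340.78/313 ≈ 633 Hz.

633 Hz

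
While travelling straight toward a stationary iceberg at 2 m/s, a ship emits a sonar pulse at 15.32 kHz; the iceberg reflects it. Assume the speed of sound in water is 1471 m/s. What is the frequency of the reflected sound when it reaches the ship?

15.36 kHz

The iceberg receives the sound from a moving source: f₁ = f₀ · v/(v − v_e) = 15.32 × 1471/1469 ≈ 15.34 kHz.
On the return leg the ship is a moving observer: f₂ = f₁ · (v + v_e)/v = 15.34 × 1473/1471 ≈ 15.36 kHz.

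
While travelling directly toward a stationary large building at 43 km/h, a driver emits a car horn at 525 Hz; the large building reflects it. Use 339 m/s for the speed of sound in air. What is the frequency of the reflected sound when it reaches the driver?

43 km/h = 11.94 m/s.
The large building receives the sound from a moving source: f₁ = f₀ · v/(v − v_e) = 525 × 339/327.06 ≈ 544 Hz.
On the return leg the driver is a moving observer: f₂ = f₁ · (v + v_e)/v = 544 × 350.94/339 ≈ 563 Hz.
Equivalently f₂ = f₀ · (v + v_e)/(v − v_e).

563 Hz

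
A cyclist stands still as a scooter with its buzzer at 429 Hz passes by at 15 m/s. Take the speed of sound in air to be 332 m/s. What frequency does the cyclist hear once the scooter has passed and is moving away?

Receding: f₂ = f · v/(v + v_s) = 429 × 332/347 ≈ 410 Hz.

410 Hz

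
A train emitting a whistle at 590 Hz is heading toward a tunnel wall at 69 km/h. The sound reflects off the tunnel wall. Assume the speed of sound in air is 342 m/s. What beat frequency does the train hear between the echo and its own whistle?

69 km/h = 19.17 m/s.
The tunnel wall receives the sound from a moving source: f₁ = f₀ · v/(v − v_e) = 590 × 342/322.83 ≈ 625.0 Hz.
On the return leg the train is a moving observer: f₂ = f₁ · (v + v_e)/v = 625.0 × 361.17/342 ≈ 660.1 Hz.
Equivalently f₂ = f₀ · (v + v_e)/(v − v_e).
Beat against the emitted tone: |f₂ − f₀| = 2v_e·f₀/(v − v_e) = 2 × 19.17 × 590/322.83 ≈ 70 Hz.

70 Hz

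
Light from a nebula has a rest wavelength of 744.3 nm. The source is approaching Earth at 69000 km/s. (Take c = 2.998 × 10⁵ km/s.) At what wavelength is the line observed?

588.8 nm

β = v/c = 69000/299800 = 0.2302.
Relativistic Doppler for wavelength: λ' = λ₀ · √((1 − β)/(1 + β)).
λ' = 744.3 × √(0.7698/1.2302) = 744.3 × 0.79108 ≈ 588.8 nm.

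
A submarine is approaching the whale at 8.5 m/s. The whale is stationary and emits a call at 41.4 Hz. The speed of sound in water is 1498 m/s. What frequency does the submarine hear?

Only the observer moves, toward the source, so f' = f · (v + v_o)/v.
f' = 41.4 × (1498 + 8.5)/1498 = 41.4 × 1506.5/1498 ≈ 41.6 Hz.

41.6 Hz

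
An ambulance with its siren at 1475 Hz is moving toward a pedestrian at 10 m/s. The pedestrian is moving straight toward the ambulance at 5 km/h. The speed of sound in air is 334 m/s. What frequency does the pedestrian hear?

1527 Hz

5 km/h = 1.389 m/s.
General Doppler shift: f' = f · (v + v_o)/(v − v_s).
f' = 1475 × (334 + 1.389)/(334 − 10) = 1475 × 335.39/324 ≈ 1527 Hz.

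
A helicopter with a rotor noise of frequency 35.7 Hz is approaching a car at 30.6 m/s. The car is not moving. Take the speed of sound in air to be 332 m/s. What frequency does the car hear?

With the source moving toward a stationary observer, f' = f · v/(v − v_s).
f' = 35.7 × 332/(332 − 30.6) = 35.7 × 332/301.4 ≈ 39.3 Hz.

39.3 Hz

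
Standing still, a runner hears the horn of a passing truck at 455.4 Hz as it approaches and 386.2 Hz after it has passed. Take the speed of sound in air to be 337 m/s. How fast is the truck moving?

f₁/f₂ = (v + v_s)/(v − v_s), so v_s = v · (f₁ − f₂)/(f₁ + f₂).
v_s = 337 × (455.4 − 386.2)/(455.4 + 386.2) = 337 × 69.2/841.6 ≈ 28 m/s.

28 m/s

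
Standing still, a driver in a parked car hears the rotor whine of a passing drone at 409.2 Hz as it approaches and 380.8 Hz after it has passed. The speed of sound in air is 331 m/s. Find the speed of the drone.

11.9 m/s

f₁/f₂ = (v + v_s)/(v − v_s), so v_s = v · (f₁ − f₂)/(f₁ + f₂).
v_s = 331 × (409.2 − 380.8)/(409.2 + 380.8) = 331 × 28.4/790.0 ≈ 11.9 m/s.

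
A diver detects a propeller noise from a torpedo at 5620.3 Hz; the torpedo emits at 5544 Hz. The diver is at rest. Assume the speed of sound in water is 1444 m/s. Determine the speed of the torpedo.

19.6 m/s

f' > f, so the torpedo is approaching.
f' = f · v/(v − v_s) ⇒ v_s = v · |1 − f/f'|.
v_s = 1444 × |1 − 5544/5620.3| = 1444 × 0.01358 ≈ 19.6 m/s.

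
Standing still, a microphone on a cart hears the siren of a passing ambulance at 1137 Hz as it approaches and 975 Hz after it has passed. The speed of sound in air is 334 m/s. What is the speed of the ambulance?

f₁/f₂ = (v + v_s)/(v − v_s), so v_s = v · (f₁ − f₂)/(f₁ + f₂).
v_s = 334 × (1137 − 975)/(1137 + 975) = 334 × 162/2112 ≈ 26 m/s.

26 m/s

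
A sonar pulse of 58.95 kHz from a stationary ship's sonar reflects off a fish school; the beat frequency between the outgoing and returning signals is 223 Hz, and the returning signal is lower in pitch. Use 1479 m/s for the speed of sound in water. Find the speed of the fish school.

Double Doppler shift off a moving reflector: f₂ = f₀ · (v + u)/(v − u) (u > 0 toward emitter).
Returning signal is lower, so f₂ = f₀ − Δf = 58950 − 223 = 58727 Hz.
Rearranging, u = v · (f₂ − f₀)/(f₂ + f₀) = 1479 × -223/117677 ≈ -2.80 m/s.
So the fish school is moving at 2.80 m/s away from the emitter.

2.80 m/s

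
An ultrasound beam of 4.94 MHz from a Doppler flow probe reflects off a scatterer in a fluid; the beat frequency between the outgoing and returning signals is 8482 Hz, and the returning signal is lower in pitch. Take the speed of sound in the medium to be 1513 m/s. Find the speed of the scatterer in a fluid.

Double Doppler shift off a moving reflector: f₂ = f₀ · (v + u)/(v − u) (u > 0 toward emitter).
Returning signal is lower, so f₂ = f₀ − Δf = 4940000 − 8482 = 4931518 Hz.
Rearranging, u = v · (f₂ − f₀)/(f₂ + f₀) = 1513 × -8482/9871518 ≈ -1.30 m/s.
So the scatterer in a fluid is moving at 1.30 m/s away from the emitter.

1.30 m/s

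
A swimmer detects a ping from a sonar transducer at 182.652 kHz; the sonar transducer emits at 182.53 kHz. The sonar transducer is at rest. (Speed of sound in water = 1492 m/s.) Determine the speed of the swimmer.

f' > f, so the swimmer is approaching.
f' = f · (v + v_o)/v ⇒ v_o = v · |f'/f − 1|.
v_o = 1492 × |182.652/182.53 − 1| = 1492 × 0.0006684 ≈ 1.00 m/s.

1.00 m/s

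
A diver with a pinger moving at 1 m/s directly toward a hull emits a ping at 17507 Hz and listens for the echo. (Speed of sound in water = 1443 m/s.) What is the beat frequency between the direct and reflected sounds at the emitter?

24.3 Hz

The hull receives the sound from a moving source: f₁ = f₀ · v/(v − v_e) = 17507 × 1443/1442 ≈ 17519.1 Hz.
On the return leg the diver with a pinger is a moving observer: f₂ = f₁ · (v + v_e)/v = 17519.1 × 1444/1443 ≈ 17531.3 Hz.
Equivalently f₂ = f₀ · (v + v_e)/(v − v_e).
Beat against the emitted tone: |f₂ − f₀| = 2v_e·f₀/(v − v_e) = 2 × 1 × 17507/1442 ≈ 24.3 Hz.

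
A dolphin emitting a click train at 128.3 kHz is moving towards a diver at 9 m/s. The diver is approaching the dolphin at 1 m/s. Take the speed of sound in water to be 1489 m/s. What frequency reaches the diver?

129.2 kHz

Both move, so f' = f · (v + v_o)/(v − v_s).
f' = 128.3 × (1489 + 1)/(1489 − 9) = 128.3 × 1490/1480 ≈ 129.2 kHz.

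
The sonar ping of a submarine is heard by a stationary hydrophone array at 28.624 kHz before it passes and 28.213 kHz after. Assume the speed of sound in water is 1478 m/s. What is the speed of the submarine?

f₁/f₂ = (v + v_s)/(v − v_s), so v_s = v · (f₁ − f₂)/(f₁ + f₂).
v_s = 1478 × (28.624 − 28.213)/(28.624 + 28.213) = 1478 × 0.411/56.837 ≈ 10.7 m/s.

10.7 m/s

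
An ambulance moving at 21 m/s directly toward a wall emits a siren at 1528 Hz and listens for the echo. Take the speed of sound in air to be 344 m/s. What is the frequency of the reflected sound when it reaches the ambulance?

1727 Hz

The wall receives the sound from a moving source: f₁ = f₀ · v/(v − v_e) = 1528 × 344/323 ≈ 1627 Hz.
On the return leg the ambulance is a moving observer: f₂ = f₁ · (v + v_e)/v = 1627 × 365/344 ≈ 1727 Hz.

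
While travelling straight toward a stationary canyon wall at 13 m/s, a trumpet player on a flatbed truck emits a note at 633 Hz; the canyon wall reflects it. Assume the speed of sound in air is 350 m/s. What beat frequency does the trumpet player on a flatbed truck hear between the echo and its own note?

48.8 Hz

The canyon wall receives the sound from a moving source: f₁ = f₀ · v/(v − v_e) = 633 × 350/337 ≈ 657.4 Hz.
On the return leg the trumpet player on a flatbed truck is a moving observer: f₂ = f₁ · (v + v_e)/v = 657.4 × 363/350 ≈ 681.8 Hz.
Beat against the emitted tone: |f₂ − f₀| = 2v_e·f₀/(v − v_e) = 2 × 13 × 633/337 ≈ 48.8 Hz.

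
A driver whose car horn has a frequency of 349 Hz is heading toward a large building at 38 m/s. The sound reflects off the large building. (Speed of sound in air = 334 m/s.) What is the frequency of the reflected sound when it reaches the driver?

439 Hz

The large building receives the sound from a moving source: f₁ = f₀ · v/(v − v_e) = 349 × 334/296 ≈ 394 Hz.
On the return leg the driver is a moving observer: f₂ = f₁ · (v + v_e)/v = 394 × 372/334 ≈ 439 Hz.
Equivalently f₂ = f₀ · (v + v_e)/(v − v_e).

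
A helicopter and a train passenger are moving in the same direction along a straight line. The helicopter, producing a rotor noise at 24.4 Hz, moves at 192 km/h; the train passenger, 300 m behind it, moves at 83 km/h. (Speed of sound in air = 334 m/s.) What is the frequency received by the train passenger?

192 km/h = 53.33 m/s; 83 km/h = 23.06 m/s.
The train passenger is behind, so the helicopter is moving away from it while the train passenger is moving toward the helicopter.
General Doppler shift: f' = f · (v + v_o)/(v + v_s).
f' = 24.4 × (334 + 23.06)/(334 + 53.33) = 24.4 × 357.06/387.33 ≈ 22.5 Hz.

22.5 Hz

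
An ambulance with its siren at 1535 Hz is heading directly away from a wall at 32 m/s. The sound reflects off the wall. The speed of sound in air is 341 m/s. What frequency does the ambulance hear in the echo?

1272 Hz

The wall receives the sound from a moving source: f₁ = f₀ · v/(v + v_e) = 1535 × 341/373 ≈ 1403 Hz.
On the return leg the ambulance is a moving observer: f₂ = f₁ · (v − v_e)/v = 1403 × 309/341 ≈ 1272 Hz.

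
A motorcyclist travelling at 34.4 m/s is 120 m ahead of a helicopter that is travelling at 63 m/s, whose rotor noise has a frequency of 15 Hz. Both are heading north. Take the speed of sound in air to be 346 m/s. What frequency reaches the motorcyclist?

16.5 Hz

The motorcyclist is ahead, so the helicopter is moving toward it while the motorcyclist is moving away from the helicopter.
Both move, so f' = f · (v − v_o)/(v − v_s).
f' = 15 × (346 − 34.4)/(346 − 63) = 15 × 311.6/283 ≈ 16.5 Hz.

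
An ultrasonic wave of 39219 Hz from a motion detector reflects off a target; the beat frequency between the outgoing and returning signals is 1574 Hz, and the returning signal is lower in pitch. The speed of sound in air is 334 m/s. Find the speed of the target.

Double Doppler shift off a moving reflector: f₂ = f₀ · (v + u)/(v − u) (u > 0 toward emitter).
Returning signal is lower, so f₂ = f₀ − Δf = 39219 − 1574 = 37645 Hz.
Rearranging, u = v · (f₂ − f₀)/(f₂ + f₀) = 334 × -1574/76864 ≈ -6.8 m/s.
So the target is moving at 6.8 m/s away from the emitter.

6.8 m/s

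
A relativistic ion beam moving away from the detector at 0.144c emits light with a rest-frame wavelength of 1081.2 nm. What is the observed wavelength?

1249.9 nm

Relativistic Doppler for wavelength: λ' = λ₀ · √((1 + β)/(1 − β)).
λ' = 1081.2 × √(1.1440/0.8560) = 1081.2 × 1.15605 ≈ 1249.9 nm.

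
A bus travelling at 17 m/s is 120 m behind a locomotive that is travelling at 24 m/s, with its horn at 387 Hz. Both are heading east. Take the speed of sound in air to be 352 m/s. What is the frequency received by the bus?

380 Hz

The bus is behind, so the locomotive is moving away from it while the bus is moving toward the locomotive.
With source receding and observer approaching, f' = f · (v + v_o)/(v + v_s).
f' = 387 × (352 + 17)/(352 + 24) = 387 × 369/376 ≈ 380 Hz.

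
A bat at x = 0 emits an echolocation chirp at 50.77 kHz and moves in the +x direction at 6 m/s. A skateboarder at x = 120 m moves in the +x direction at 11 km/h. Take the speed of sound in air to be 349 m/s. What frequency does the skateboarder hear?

51.2 kHz

11 km/h = 3.056 m/s.
The observer lies on the +x side, so the source is heading toward the observer and the observer is heading away from the source.
Both move, so f' = f · (v − v_o)/(v − v_s).
f' = 50.77 × (349 − 3.056)/(349 − 6) = 50.77 × 345.94/343 ≈ 51.2 kHz.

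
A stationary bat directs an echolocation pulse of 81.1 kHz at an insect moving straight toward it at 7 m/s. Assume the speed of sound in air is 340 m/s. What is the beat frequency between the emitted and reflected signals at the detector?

3410 Hz

At the insect (a moving observer), f₁ = f₀ · (v + u)/v = 81.1 × 347/340 ≈ 82.77 kHz.
On reflection it acts as a source moving toward the stationary detector: f₂ = f₁ · v/(v − u) = 82.77 × 340/333 ≈ 84.51 kHz.
Equivalently f₂ = f₀ · (v + u)/(v − u).
Beat frequency (with f₀ = 81100 Hz): |f₂ − f₀| = 2u·f₀/(v − u) = 2 × 7 × 81100/333 ≈ 3410 Hz.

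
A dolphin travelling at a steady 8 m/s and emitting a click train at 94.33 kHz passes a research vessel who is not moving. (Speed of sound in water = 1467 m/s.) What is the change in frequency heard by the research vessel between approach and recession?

Approaching: f₁ = f · v/(v − v_s) = 94.33 × 1467/1459 ≈ 94.85 kHz.
Receding: f₂ = f · v/(v + v_s) = 94.33 × 1467/1475 ≈ 93.82 kHz.
Drop: f₁ − f₂ = 2f·v·v_s/(v² − v_s²) = 2 × 94.33 × 1467 × 8/(1467² − 8²) ≈ 1.03 kHz.

1.03 kHz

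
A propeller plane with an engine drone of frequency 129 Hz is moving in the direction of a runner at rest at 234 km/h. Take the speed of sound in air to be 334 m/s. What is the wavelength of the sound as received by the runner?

234 km/h = 65 m/s.
Moving source, stationary observer: f' = f · v/(v − v_s) since the source is approaching.
f' = 129 × 334/(334 − 65) ≈ 160 Hz.
λ' = v/f' = 334/160.171 ≈ 2.09 m.

2.09 m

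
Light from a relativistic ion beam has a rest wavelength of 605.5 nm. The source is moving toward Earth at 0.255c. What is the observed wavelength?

Relativistic Doppler for wavelength: λ' = λ₀ · √((1 − β)/(1 + β)).
λ' = 605.5 × √(0.7450/1.2550) = 605.5 × 0.77047 ≈ 466.5 nm.

466.5 nm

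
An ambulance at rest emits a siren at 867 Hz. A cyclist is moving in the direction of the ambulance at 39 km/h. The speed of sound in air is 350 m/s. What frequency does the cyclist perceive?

894 Hz

39 km/h = 10.83 m/s.
Only the observer moves, toward the source, so f' = f · (v + v_o)/v.
f' = 867 × (350 + 10.83)/350 = 867 × 360.83/350 ≈ 894 Hz.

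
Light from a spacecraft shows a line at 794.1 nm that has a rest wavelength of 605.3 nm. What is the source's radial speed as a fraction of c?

0.265

λ'/λ₀ = 1.3119 > 1 (redshift), so the source is receding.
λ'/λ₀ = √((1 + β)/(1 − β)) for a receding source ⇒ β = (r² − 1)/(r² + 1) with r = λ'/λ₀.
β = (1.7211 − 1)/(1.7211 + 1) ≈ 0.265.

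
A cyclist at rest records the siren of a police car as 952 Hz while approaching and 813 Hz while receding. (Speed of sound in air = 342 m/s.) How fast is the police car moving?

f₁/f₂ = (v + v_s)/(v − v_s), so v_s = v · (f₁ − f₂)/(f₁ + f₂).
v_s = 342 × (952 − 813)/(952 + 813) = 342 × 139/1765 ≈ 27 m/s.

27 m/s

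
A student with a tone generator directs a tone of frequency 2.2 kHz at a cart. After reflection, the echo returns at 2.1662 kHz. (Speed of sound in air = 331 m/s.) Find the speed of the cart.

Double Doppler shift off a moving reflector: f₂ = f₀ · (v + u)/(v − u) (u > 0 toward emitter).
Rearranging, u = v · (f₂ − f₀)/(f₂ + f₀) = 331 × -0.0338/4.3662 ≈ -2.56 m/s.
So the cart is moving at 2.56 m/s away from the emitter.

2.56 m/s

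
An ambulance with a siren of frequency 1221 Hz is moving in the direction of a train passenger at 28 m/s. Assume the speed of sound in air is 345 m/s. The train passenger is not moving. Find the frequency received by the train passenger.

Only the source moves, toward the listener, so f' = f · v/(v − v_s).
f' = 1221 × 345/(345 − 28) = 1221 × 345/317 ≈ 1329 Hz.

1329 Hz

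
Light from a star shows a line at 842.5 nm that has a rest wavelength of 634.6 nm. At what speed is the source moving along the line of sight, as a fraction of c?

λ'/λ₀ = 1.3276 > 1 (redshift), so the source is receding.
λ'/λ₀ = √((1 + β)/(1 − β)) for a receding source ⇒ β = (r² − 1)/(r² + 1) with r = λ'/λ₀.
β = (1.7625 − 1)/(1.7625 + 1) ≈ 0.276.

0.276c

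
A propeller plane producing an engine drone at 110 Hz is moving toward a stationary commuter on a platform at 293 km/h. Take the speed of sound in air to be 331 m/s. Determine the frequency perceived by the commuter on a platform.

146 Hz

293 km/h = 81.39 m/s.
Moving source, stationary observer: f' = f · v/(v − v_s) since the source is approaching.
f' = 110 × 331/(331 − 81.39) = 110 × 331/249.6 ≈ 146 Hz.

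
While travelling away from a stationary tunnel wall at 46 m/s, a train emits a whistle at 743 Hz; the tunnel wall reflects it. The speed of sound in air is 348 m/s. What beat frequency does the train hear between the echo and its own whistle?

The tunnel wall receives the sound from a moving source: f₁ = f₀ · v/(v + v_e) = 743 × 348/394 ≈ 656.3 Hz.
On the return leg the train is a moving observer: f₂ = f₁ · (v − v_e)/v = 656.3 × 302/348 ≈ 569.5 Hz.
Equivalently f₂ = f₀ · (v − v_e)/(v + v_e).
Beat against the emitted tone: |f₂ − f₀| = 2v_e·f₀/(v + v_e) = 2 × 46 × 743/394 ≈ 173 Hz.

173 Hz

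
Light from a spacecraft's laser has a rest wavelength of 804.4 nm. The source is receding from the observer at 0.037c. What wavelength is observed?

Relativistic Doppler for wavelength: λ' = λ₀ · √((1 + β)/(1 − β)).
λ' = 804.4 × √(1.0370/0.9630) = 804.4 × 1.03771 ≈ 834.7 nm.

834.7 nm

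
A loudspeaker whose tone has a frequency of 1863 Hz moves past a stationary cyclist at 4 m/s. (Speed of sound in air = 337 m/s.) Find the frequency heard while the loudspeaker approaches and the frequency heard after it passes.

Approaching: f₁ = f · v/(v − v_s) = 1863 × 337/333 ≈ 1885 Hz.
Receding: f₂ = f · v/(v + v_s) = 1863 × 337/341 ≈ 1841 Hz.

1885 Hz approaching; 1841 Hz receding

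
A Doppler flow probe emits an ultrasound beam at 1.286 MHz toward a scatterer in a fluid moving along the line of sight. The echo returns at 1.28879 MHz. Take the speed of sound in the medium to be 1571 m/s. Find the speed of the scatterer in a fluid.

Double Doppler shift off a moving reflector: f₂ = f₀ · (v + u)/(v − u) (u > 0 toward emitter).
Rearranging, u = v · (f₂ − f₀)/(f₂ + f₀) = 1571 × 0.00279/2.57479 ≈ 1.70 m/s.
So the scatterer in a fluid is moving at 1.70 m/s toward the emitter.

1.70 m/s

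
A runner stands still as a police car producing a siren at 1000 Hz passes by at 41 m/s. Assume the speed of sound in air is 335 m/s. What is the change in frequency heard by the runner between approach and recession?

248 Hz

Approaching: f₁ = f · v/(v − v_s) = 1000 × 335/294 ≈ 1139 Hz.
Receding: f₂ = f · v/(v + v_s) = 1000 × 335/376 ≈ 891 Hz.
Drop: f₁ − f₂ = 2f·v·v_s/(v² − v_s²) = 2 × 1000 × 335 × 41/(335² − 41²) ≈ 248 Hz.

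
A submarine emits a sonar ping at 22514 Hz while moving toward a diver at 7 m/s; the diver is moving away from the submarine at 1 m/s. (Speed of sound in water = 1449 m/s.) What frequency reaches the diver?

Both move, so f' = f · (v − v_o)/(v − v_s).
f' = 22514 × (1449 − 1)/(1449 − 7) = 22514 × 1448/1442 ≈ 22608 Hz.

22608 Hz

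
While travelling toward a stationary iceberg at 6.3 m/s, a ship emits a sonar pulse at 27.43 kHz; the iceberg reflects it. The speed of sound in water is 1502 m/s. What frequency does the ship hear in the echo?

27.7 kHz

The iceberg receives the sound from a moving source: f₁ = f₀ · v/(v − v_e) = 27.43 × 1502/1495.7 ≈ 27.5 kHz.
On the return leg the ship is a moving observer: f₂ = f₁ · (v + v_e)/v = 27.5 × 1508.3/1502 ≈ 27.7 kHz.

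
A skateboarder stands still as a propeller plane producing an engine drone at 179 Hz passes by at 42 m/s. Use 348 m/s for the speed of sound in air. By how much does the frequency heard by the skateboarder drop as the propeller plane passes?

Approaching: f₁ = f · v/(v − v_s) = 179 × 348/306 ≈ 203.6 Hz.
Receding: f₂ = f · v/(v + v_s) = 179 × 348/390 ≈ 159.7 Hz.
Drop: f₁ − f₂ = 2f·v·v_s/(v² − v_s²) = 2 × 179 × 348 × 42/(348² − 42²) ≈ 43.8 Hz.

43.8 Hz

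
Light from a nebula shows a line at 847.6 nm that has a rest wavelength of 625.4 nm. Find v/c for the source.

λ'/λ₀ = 1.3553 > 1 (redshift), so the source is receding.
λ'/λ₀ = √((1 + β)/(1 − β)) for a receding source ⇒ β = (r² − 1)/(r² + 1) with r = λ'/λ₀.
β = (1.8368 − 1)/(1.8368 + 1) ≈ 0.295.

0.295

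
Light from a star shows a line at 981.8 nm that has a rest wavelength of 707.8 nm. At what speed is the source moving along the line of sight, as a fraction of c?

0.316

λ'/λ₀ = 1.3871 > 1 (redshift), so the source is receding.
λ'/λ₀ = √((1 + β)/(1 − β)) for a receding source ⇒ β = (r² − 1)/(r² + 1) with r = λ'/λ₀.
β = (1.9241 − 1)/(1.9241 + 1) ≈ 0.316.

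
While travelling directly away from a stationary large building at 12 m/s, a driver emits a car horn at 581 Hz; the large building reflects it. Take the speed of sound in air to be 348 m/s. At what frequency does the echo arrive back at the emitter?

542 Hz

The large building receives the sound from a moving source: f₁ = f₀ · v/(v + v_e) = 581 × 348/360 ≈ 562 Hz.
On the return leg the driver is a moving observer: f₂ = f₁ · (v − v_e)/v = 562 × 336/348 ≈ 542 Hz.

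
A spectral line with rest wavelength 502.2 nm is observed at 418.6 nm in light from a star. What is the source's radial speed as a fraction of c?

λ'/λ₀ = 0.8335 < 1 (blueshift), so the source is approaching.
λ'/λ₀ = √((1 − β)/(1 + β)) for an approaching source ⇒ β = (1 − r²)/(1 + r²) with r = λ'/λ₀.
β = (1 − 0.6948)/(1 + 0.6948) ≈ 0.180.

0.180c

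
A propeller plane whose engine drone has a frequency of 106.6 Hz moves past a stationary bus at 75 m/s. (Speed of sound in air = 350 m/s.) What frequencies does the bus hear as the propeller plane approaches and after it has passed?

136 Hz approaching; 88 Hz receding

Approaching: f₁ = f · v/(v − v_s) = 106.6 × 350/275 ≈ 136 Hz.
Receding: f₂ = f · v/(v + v_s) = 106.6 × 350/425 ≈ 88 Hz.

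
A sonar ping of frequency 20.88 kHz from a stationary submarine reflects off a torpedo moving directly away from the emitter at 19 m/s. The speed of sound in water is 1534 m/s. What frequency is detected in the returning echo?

20.4 kHz

The torpedo first receives the wave as a moving observer: f₁ = f₀ · (v − u)/v = 20.88 × (1534 − 19)/1534 ≈ 20.6 kHz.
On reflection it acts as a source moving away from the stationary detector: f₂ = f₁ · v/(v + u) = 20.6 × 1534/1553 ≈ 20.4 kHz.
Equivalently f₂ = f₀ · (v − u)/(v + u).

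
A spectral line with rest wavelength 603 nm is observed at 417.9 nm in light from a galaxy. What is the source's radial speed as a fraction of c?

λ'/λ₀ = 0.6930 < 1 (blueshift), so the source is approaching.
λ'/λ₀ = √((1 − β)/(1 + β)) for an approaching source ⇒ β = (1 − r²)/(1 + r²) with r = λ'/λ₀.
β = (1 − 0.4803)/(1 + 0.4803) ≈ 0.351.

0.351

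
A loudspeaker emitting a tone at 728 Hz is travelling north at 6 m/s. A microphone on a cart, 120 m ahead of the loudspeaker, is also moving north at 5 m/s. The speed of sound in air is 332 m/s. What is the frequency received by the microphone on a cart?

730 Hz

The microphone on a cart is ahead, so the loudspeaker is moving toward it while the microphone on a cart is moving away from the loudspeaker.
General Doppler shift: f' = f · (v − v_o)/(v − v_s).
f' = 728 × (332 − 5)/(332 − 6) = 728 × 327/326 ≈ 730 Hz.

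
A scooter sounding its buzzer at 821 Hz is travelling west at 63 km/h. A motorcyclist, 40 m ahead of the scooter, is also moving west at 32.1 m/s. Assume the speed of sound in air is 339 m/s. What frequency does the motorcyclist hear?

63 km/h = 17.5 m/s.
The motorcyclist is ahead, so the scooter is moving toward it while the motorcyclist is moving away from the scooter.
With source approaching and observer receding, f' = f · (v − v_o)/(v − v_s).
f' = 821 × (339 − 32.1)/(339 − 17.5) = 821 × 306.9/321.5 ≈ 784 Hz.

784 Hz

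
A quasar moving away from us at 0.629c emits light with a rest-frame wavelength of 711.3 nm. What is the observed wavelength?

Relativistic Doppler for wavelength: λ' = λ₀ · √((1 + β)/(1 − β)).
λ' = 711.3 × √(1.6290/0.3710) = 711.3 × 2.09543 ≈ 1490.5 nm.

1490.5 nm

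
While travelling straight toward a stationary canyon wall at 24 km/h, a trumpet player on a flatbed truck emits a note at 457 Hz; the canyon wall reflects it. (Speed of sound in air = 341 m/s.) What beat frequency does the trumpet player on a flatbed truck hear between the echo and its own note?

24 km/h = 6.667 m/s.
The canyon wall receives the sound from a moving source: f₁ = f₀ · v/(v − v_e) = 457 × 341/334.33 ≈ 466.11 Hz.
On the return leg the trumpet player on a flatbed truck is a moving observer: f₂ = f₁ · (v + v_e)/v = 466.11 × 347.67/341 ≈ 475.23 Hz.
Beat against the emitted tone: |f₂ − f₀| = 2v_e·f₀/(v − v_e) = 2 × 6.667 × 457/334.33 ≈ 18.2 Hz.

18.2 Hz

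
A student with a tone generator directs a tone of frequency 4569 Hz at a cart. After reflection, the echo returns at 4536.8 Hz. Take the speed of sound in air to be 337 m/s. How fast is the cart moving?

1.19 m/s

Double Doppler shift off a moving reflector: f₂ = f₀ · (v + u)/(v − u) (u > 0 toward emitter).
Rearranging, u = v · (f₂ − f₀)/(f₂ + f₀) = 337 × -32.2/9105.8 ≈ -1.19 m/s.
So the cart is moving at 1.19 m/s away from the emitter.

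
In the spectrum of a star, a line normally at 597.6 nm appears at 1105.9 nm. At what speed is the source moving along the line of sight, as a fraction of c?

0.548

λ'/λ₀ = 1.8506 > 1 (redshift), so the source is receding.
λ'/λ₀ = √((1 + β)/(1 − β)) for a receding source ⇒ β = (r² − 1)/(r² + 1) with r = λ'/λ₀.
β = (3.4246 − 1)/(3.4246 + 1) ≈ 0.548.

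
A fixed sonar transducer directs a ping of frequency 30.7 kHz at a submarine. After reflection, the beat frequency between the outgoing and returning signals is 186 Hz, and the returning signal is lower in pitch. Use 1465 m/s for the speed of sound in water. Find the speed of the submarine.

4.5 m/s

Double Doppler shift off a moving reflector: f₂ = f₀ · (v + u)/(v − u) (u > 0 toward emitter).
Returning signal is lower, so f₂ = f₀ − Δf = 30700 − 186 = 30514 Hz.
Rearranging, u = v · (f₂ − f₀)/(f₂ + f₀) = 1465 × -186/61214 ≈ -4.5 m/s.
So the submarine is moving at 4.5 m/s away from the emitter.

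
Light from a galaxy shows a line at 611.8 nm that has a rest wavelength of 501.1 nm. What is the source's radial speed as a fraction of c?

0.197

λ'/λ₀ = 1.2209 > 1 (redshift), so the source is receding.
λ'/λ₀ = √((1 + β)/(1 − β)) for a receding source ⇒ β = (r² − 1)/(r² + 1) with r = λ'/λ₀.
β = (1.4906 − 1)/(1.4906 + 1) ≈ 0.197.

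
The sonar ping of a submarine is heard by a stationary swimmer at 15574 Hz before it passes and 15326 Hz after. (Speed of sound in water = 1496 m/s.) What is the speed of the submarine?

12.0 m/s

f₁/f₂ = (v + v_s)/(v − v_s), so v_s = v · (f₁ − f₂)/(f₁ + f₂).
v_s = 1496 × (15574 − 15326)/(15574 + 15326) = 1496 × 248/30900 ≈ 12.0 m/s.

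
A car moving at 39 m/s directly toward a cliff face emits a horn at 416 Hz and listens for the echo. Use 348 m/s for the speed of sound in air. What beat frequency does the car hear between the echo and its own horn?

The cliff face receives the sound from a moving source: f₁ = f₀ · v/(v − v_e) = 416 × 348/309 ≈ 468.5 Hz.
On the return leg the car is a moving observer: f₂ = f₁ · (v + v_e)/v = 468.5 × 387/348 ≈ 521.0 Hz.
Equivalently f₂ = f₀ · (v + v_e)/(v − v_e).
Beat against the emitted tone: |f₂ − f₀| = 2v_e·f₀/(v − v_e) = 2 × 39 × 416/309 ≈ 105 Hz.

105 Hz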